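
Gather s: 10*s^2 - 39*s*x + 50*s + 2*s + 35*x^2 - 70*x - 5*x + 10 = 10*s^2 + s*(52 - 39*x) + 35*x^2 - 75*x + 10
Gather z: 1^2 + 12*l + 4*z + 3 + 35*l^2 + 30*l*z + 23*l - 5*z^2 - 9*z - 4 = 35*l^2 + 35*l - 5*z^2 + z*(30*l - 5)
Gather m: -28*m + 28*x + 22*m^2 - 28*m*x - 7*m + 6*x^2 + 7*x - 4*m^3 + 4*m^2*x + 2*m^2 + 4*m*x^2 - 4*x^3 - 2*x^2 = -4*m^3 + m^2*(4*x + 24) + m*(4*x^2 - 28*x - 35) - 4*x^3 + 4*x^2 + 35*x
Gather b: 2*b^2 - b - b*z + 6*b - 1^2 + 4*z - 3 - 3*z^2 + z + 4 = 2*b^2 + b*(5 - z) - 3*z^2 + 5*z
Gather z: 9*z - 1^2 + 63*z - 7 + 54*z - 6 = 126*z - 14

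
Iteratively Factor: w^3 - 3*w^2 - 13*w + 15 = (w - 5)*(w^2 + 2*w - 3) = (w - 5)*(w + 3)*(w - 1)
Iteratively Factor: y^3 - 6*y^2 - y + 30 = (y + 2)*(y^2 - 8*y + 15) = (y - 5)*(y + 2)*(y - 3)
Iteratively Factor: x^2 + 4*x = (x + 4)*(x)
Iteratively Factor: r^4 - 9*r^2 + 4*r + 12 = (r + 3)*(r^3 - 3*r^2 + 4) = (r - 2)*(r + 3)*(r^2 - r - 2) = (r - 2)*(r + 1)*(r + 3)*(r - 2)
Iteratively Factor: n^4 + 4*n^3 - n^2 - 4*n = (n - 1)*(n^3 + 5*n^2 + 4*n) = (n - 1)*(n + 4)*(n^2 + n) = n*(n - 1)*(n + 4)*(n + 1)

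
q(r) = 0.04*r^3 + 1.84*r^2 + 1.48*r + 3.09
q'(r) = 0.12*r^2 + 3.68*r + 1.48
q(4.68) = 54.42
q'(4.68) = 21.33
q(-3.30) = 16.81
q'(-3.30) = -9.36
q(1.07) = 6.83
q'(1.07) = 5.55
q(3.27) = 29.00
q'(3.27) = 14.80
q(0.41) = 4.01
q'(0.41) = 3.01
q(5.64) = 77.14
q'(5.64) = 26.05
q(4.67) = 54.20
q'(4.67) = 21.28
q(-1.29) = 4.16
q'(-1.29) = -3.07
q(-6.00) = 51.81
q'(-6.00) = -16.28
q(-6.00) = 51.81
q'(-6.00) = -16.28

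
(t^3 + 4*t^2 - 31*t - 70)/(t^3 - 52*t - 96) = (t^2 + 2*t - 35)/(t^2 - 2*t - 48)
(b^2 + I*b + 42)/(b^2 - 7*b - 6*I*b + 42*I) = (b + 7*I)/(b - 7)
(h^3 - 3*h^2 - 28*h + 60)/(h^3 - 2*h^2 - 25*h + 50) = (h - 6)/(h - 5)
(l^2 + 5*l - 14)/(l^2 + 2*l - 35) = (l - 2)/(l - 5)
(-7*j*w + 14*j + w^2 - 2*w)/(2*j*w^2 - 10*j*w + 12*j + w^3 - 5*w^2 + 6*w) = (-7*j + w)/(2*j*w - 6*j + w^2 - 3*w)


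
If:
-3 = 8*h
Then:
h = -3/8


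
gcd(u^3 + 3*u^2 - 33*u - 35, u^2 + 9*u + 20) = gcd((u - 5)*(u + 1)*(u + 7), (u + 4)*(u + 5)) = 1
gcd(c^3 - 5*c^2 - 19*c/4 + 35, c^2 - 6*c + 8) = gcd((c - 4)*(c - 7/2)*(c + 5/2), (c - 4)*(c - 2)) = c - 4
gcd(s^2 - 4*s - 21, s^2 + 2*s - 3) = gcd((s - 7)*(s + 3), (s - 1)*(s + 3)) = s + 3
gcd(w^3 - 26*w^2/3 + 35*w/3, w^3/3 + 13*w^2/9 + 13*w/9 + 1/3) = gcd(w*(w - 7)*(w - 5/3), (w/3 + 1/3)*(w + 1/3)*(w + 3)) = 1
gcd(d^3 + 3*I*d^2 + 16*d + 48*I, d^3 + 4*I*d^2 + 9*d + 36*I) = d^2 + 7*I*d - 12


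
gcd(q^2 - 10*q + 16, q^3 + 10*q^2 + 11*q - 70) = q - 2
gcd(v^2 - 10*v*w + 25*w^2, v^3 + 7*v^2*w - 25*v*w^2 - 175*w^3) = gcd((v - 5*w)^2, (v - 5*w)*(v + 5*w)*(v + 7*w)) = v - 5*w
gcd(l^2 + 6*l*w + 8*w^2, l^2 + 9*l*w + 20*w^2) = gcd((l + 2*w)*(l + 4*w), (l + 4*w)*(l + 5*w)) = l + 4*w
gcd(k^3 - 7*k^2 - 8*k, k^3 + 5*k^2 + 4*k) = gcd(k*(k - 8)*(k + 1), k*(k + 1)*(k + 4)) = k^2 + k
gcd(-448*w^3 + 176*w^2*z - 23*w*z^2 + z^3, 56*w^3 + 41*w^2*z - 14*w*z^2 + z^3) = 56*w^2 - 15*w*z + z^2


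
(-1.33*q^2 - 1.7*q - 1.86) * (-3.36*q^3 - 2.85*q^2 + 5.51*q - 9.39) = 4.4688*q^5 + 9.5025*q^4 + 3.7663*q^3 + 8.4227*q^2 + 5.7144*q + 17.4654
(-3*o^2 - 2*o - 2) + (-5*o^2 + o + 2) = -8*o^2 - o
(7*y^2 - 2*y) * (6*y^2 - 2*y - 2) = 42*y^4 - 26*y^3 - 10*y^2 + 4*y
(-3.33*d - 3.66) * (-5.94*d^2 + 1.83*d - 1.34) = 19.7802*d^3 + 15.6465*d^2 - 2.2356*d + 4.9044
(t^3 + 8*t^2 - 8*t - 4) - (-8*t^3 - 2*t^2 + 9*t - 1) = 9*t^3 + 10*t^2 - 17*t - 3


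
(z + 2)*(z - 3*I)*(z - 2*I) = z^3 + 2*z^2 - 5*I*z^2 - 6*z - 10*I*z - 12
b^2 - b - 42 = (b - 7)*(b + 6)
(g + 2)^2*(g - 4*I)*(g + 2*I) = g^4 + 4*g^3 - 2*I*g^3 + 12*g^2 - 8*I*g^2 + 32*g - 8*I*g + 32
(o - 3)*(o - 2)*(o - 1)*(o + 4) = o^4 - 2*o^3 - 13*o^2 + 38*o - 24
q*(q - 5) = q^2 - 5*q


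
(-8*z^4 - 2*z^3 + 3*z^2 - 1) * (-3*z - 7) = 24*z^5 + 62*z^4 + 5*z^3 - 21*z^2 + 3*z + 7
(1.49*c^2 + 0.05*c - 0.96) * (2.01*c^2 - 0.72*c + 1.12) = 2.9949*c^4 - 0.9723*c^3 - 0.2968*c^2 + 0.7472*c - 1.0752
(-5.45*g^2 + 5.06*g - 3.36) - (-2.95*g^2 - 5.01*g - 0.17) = -2.5*g^2 + 10.07*g - 3.19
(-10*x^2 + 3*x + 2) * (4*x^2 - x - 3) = -40*x^4 + 22*x^3 + 35*x^2 - 11*x - 6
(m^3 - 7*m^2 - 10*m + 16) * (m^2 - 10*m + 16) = m^5 - 17*m^4 + 76*m^3 + 4*m^2 - 320*m + 256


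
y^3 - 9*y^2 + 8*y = y*(y - 8)*(y - 1)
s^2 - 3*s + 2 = (s - 2)*(s - 1)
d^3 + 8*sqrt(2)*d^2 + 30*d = d*(d + 3*sqrt(2))*(d + 5*sqrt(2))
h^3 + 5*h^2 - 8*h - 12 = (h - 2)*(h + 1)*(h + 6)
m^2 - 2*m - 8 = (m - 4)*(m + 2)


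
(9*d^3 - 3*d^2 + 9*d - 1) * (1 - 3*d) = -27*d^4 + 18*d^3 - 30*d^2 + 12*d - 1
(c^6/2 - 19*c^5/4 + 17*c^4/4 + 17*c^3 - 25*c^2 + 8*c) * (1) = c^6/2 - 19*c^5/4 + 17*c^4/4 + 17*c^3 - 25*c^2 + 8*c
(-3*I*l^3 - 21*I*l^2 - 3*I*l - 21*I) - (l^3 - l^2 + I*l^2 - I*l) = -l^3 - 3*I*l^3 + l^2 - 22*I*l^2 - 2*I*l - 21*I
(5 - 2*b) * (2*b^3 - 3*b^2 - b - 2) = -4*b^4 + 16*b^3 - 13*b^2 - b - 10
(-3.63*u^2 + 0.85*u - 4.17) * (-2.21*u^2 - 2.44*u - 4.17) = 8.0223*u^4 + 6.9787*u^3 + 22.2788*u^2 + 6.6303*u + 17.3889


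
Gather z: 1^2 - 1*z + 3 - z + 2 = 6 - 2*z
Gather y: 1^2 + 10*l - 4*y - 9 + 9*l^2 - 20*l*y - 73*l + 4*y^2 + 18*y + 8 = 9*l^2 - 63*l + 4*y^2 + y*(14 - 20*l)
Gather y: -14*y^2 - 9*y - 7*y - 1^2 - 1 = -14*y^2 - 16*y - 2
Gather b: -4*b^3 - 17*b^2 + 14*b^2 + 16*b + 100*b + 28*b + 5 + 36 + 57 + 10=-4*b^3 - 3*b^2 + 144*b + 108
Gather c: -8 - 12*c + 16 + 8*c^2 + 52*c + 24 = 8*c^2 + 40*c + 32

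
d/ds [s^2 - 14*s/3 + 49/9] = 2*s - 14/3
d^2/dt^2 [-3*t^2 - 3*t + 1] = -6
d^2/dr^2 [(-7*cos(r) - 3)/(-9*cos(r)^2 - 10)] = (-972*(1 - cos(r)^2)^2 - 567*cos(r)^5 + 4914*cos(r)^3 + 594*cos(r)^2 - 4480*cos(r) + 432)/(9*cos(r)^2 + 10)^3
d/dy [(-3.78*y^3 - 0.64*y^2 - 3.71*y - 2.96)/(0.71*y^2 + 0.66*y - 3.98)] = (-2.6838*y^4 - 4.9896*y^3 + 47.3449*y^2 + 9.2976*y + 16.7194)/(0.5041*y^4 + 0.9372*y^3 - 5.216*y^2 - 5.2536*y + 15.8404)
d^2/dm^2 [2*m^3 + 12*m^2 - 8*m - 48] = 12*m + 24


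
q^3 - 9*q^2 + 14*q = q*(q - 7)*(q - 2)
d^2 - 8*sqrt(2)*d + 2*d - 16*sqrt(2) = (d + 2)*(d - 8*sqrt(2))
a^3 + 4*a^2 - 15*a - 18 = (a - 3)*(a + 1)*(a + 6)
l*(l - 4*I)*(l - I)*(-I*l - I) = -I*l^4 - 5*l^3 - I*l^3 - 5*l^2 + 4*I*l^2 + 4*I*l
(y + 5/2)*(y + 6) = y^2 + 17*y/2 + 15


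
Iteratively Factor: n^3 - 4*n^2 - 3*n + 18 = (n + 2)*(n^2 - 6*n + 9) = (n - 3)*(n + 2)*(n - 3)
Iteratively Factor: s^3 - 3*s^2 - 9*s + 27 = (s + 3)*(s^2 - 6*s + 9) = (s - 3)*(s + 3)*(s - 3)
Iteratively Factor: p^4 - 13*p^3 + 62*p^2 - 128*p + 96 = (p - 4)*(p^3 - 9*p^2 + 26*p - 24) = (p - 4)*(p - 2)*(p^2 - 7*p + 12) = (p - 4)*(p - 3)*(p - 2)*(p - 4)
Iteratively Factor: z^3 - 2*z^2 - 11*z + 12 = (z + 3)*(z^2 - 5*z + 4) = (z - 4)*(z + 3)*(z - 1)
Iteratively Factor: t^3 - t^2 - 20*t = (t + 4)*(t^2 - 5*t) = (t - 5)*(t + 4)*(t)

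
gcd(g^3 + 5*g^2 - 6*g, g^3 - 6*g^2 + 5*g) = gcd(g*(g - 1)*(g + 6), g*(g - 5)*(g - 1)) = g^2 - g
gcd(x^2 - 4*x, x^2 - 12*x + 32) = x - 4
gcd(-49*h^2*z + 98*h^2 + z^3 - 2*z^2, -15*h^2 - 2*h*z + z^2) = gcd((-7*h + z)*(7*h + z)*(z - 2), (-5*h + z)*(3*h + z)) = 1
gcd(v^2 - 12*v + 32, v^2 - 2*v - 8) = v - 4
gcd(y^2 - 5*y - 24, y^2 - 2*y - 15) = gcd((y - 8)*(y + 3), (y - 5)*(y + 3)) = y + 3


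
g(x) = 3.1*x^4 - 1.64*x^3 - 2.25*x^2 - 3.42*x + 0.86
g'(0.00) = -3.42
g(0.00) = 0.86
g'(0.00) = -3.42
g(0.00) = 0.86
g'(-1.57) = -56.47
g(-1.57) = 25.86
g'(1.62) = 29.10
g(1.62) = 3.79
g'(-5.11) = -1763.46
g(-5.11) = 2292.12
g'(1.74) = 39.18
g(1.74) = 7.87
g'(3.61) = 499.59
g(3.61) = 408.53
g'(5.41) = 1791.66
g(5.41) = 2312.35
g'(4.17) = 791.41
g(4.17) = 765.91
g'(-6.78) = -4063.73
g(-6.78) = 6982.34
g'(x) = 12.4*x^3 - 4.92*x^2 - 4.5*x - 3.42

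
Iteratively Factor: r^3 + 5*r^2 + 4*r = (r + 1)*(r^2 + 4*r) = (r + 1)*(r + 4)*(r)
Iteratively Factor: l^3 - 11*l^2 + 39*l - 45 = (l - 5)*(l^2 - 6*l + 9) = (l - 5)*(l - 3)*(l - 3)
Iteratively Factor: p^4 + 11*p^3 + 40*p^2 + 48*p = (p)*(p^3 + 11*p^2 + 40*p + 48) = p*(p + 3)*(p^2 + 8*p + 16) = p*(p + 3)*(p + 4)*(p + 4)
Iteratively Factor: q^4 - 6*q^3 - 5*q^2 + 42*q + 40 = (q + 2)*(q^3 - 8*q^2 + 11*q + 20) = (q - 4)*(q + 2)*(q^2 - 4*q - 5) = (q - 5)*(q - 4)*(q + 2)*(q + 1)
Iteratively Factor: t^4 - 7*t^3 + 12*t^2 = (t)*(t^3 - 7*t^2 + 12*t) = t*(t - 4)*(t^2 - 3*t) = t*(t - 4)*(t - 3)*(t)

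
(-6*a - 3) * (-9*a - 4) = 54*a^2 + 51*a + 12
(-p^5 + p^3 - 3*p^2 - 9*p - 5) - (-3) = -p^5 + p^3 - 3*p^2 - 9*p - 2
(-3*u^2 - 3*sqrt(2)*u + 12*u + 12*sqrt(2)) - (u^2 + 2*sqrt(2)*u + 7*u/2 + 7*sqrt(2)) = -4*u^2 - 5*sqrt(2)*u + 17*u/2 + 5*sqrt(2)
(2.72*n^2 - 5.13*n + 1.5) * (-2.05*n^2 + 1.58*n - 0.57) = -5.576*n^4 + 14.8141*n^3 - 12.7308*n^2 + 5.2941*n - 0.855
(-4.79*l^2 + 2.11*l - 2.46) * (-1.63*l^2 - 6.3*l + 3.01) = 7.8077*l^4 + 26.7377*l^3 - 23.7011*l^2 + 21.8491*l - 7.4046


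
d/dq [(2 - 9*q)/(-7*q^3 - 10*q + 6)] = (63*q^3 + 90*q - (9*q - 2)*(21*q^2 + 10) - 54)/(7*q^3 + 10*q - 6)^2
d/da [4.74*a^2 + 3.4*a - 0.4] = 9.48*a + 3.4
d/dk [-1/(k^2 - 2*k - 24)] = 2*(k - 1)/(-k^2 + 2*k + 24)^2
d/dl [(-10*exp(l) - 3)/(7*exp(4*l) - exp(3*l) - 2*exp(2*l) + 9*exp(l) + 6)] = ((10*exp(l) + 3)*(28*exp(3*l) - 3*exp(2*l) - 4*exp(l) + 9) - 70*exp(4*l) + 10*exp(3*l) + 20*exp(2*l) - 90*exp(l) - 60)*exp(l)/(7*exp(4*l) - exp(3*l) - 2*exp(2*l) + 9*exp(l) + 6)^2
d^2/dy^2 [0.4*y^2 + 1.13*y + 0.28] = 0.800000000000000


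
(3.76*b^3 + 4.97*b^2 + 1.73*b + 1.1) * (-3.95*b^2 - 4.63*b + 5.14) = -14.852*b^5 - 37.0403*b^4 - 10.5182*b^3 + 13.1909*b^2 + 3.7992*b + 5.654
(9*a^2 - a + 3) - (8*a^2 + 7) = a^2 - a - 4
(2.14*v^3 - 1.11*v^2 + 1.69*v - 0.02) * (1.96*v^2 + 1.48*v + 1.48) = 4.1944*v^5 + 0.9916*v^4 + 4.8368*v^3 + 0.8192*v^2 + 2.4716*v - 0.0296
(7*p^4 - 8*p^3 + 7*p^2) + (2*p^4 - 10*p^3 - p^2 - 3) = 9*p^4 - 18*p^3 + 6*p^2 - 3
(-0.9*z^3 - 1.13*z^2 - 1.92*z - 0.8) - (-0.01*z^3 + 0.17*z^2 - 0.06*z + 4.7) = -0.89*z^3 - 1.3*z^2 - 1.86*z - 5.5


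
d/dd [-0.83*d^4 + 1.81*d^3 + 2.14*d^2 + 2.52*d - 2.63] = -3.32*d^3 + 5.43*d^2 + 4.28*d + 2.52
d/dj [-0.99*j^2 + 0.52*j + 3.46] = 0.52 - 1.98*j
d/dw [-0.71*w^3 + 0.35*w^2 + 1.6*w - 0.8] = -2.13*w^2 + 0.7*w + 1.6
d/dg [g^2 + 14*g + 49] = 2*g + 14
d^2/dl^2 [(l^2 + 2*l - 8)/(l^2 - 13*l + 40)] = 6*(5*l^3 - 48*l^2 + 24*l + 536)/(l^6 - 39*l^5 + 627*l^4 - 5317*l^3 + 25080*l^2 - 62400*l + 64000)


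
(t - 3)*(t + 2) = t^2 - t - 6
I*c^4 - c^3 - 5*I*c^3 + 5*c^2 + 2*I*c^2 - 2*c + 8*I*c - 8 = (c - 4)*(c - 2)*(c + I)*(I*c + I)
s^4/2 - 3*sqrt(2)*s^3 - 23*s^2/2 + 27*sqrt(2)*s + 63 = (s/2 + sqrt(2)/2)*(s - 3)*(s + 3)*(s - 7*sqrt(2))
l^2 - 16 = (l - 4)*(l + 4)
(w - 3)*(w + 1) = w^2 - 2*w - 3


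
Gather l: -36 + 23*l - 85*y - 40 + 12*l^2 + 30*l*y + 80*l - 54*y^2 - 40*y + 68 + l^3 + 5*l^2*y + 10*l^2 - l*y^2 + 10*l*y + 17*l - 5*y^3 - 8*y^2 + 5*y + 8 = l^3 + l^2*(5*y + 22) + l*(-y^2 + 40*y + 120) - 5*y^3 - 62*y^2 - 120*y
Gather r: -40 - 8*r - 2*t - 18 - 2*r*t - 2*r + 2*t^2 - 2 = r*(-2*t - 10) + 2*t^2 - 2*t - 60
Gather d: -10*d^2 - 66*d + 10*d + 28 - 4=-10*d^2 - 56*d + 24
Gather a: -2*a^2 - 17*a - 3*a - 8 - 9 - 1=-2*a^2 - 20*a - 18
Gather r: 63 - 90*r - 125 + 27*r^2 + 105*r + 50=27*r^2 + 15*r - 12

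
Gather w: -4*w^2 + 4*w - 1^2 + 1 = -4*w^2 + 4*w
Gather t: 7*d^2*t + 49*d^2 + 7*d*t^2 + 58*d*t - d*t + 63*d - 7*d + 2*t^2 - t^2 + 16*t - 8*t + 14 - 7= 49*d^2 + 56*d + t^2*(7*d + 1) + t*(7*d^2 + 57*d + 8) + 7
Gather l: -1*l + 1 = 1 - l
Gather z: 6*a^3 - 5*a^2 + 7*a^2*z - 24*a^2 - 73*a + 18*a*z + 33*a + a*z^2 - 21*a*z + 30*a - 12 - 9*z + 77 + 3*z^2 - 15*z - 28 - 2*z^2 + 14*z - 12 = 6*a^3 - 29*a^2 - 10*a + z^2*(a + 1) + z*(7*a^2 - 3*a - 10) + 25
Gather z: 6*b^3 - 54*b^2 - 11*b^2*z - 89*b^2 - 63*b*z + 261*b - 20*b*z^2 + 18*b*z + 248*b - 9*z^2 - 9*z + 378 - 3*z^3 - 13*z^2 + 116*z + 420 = 6*b^3 - 143*b^2 + 509*b - 3*z^3 + z^2*(-20*b - 22) + z*(-11*b^2 - 45*b + 107) + 798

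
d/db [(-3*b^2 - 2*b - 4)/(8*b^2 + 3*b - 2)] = (7*b^2 + 76*b + 16)/(64*b^4 + 48*b^3 - 23*b^2 - 12*b + 4)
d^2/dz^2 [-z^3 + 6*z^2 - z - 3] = 12 - 6*z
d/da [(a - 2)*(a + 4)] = 2*a + 2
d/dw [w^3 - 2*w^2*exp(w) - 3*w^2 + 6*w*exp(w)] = -2*w^2*exp(w) + 3*w^2 + 2*w*exp(w) - 6*w + 6*exp(w)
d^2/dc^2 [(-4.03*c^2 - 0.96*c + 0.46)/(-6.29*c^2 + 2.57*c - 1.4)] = (-2.27373675443232e-13*c^4 + 206.25539*c^3 - 322.125996*c^2 - 6.10633199999998*c + 24.730772)/(248.858189*c^6 - 305.039211*c^5 + 290.803683*c^4 - 152.763113*c^3 + 64.72578*c^2 - 15.1116*c + 2.744)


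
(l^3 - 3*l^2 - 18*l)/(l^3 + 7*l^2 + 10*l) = (l^2 - 3*l - 18)/(l^2 + 7*l + 10)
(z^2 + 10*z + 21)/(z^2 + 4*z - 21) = (z + 3)/(z - 3)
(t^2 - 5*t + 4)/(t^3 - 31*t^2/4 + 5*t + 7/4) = 4*(t - 4)/(4*t^2 - 27*t - 7)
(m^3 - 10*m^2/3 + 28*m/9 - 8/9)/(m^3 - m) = (9*m^3 - 30*m^2 + 28*m - 8)/(9*m*(m^2 - 1))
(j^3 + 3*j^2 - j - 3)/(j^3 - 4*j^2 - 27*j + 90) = (j^3 + 3*j^2 - j - 3)/(j^3 - 4*j^2 - 27*j + 90)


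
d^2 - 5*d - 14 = (d - 7)*(d + 2)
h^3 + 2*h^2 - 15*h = h*(h - 3)*(h + 5)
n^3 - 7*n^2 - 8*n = n*(n - 8)*(n + 1)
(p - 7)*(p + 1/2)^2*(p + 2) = p^4 - 4*p^3 - 75*p^2/4 - 61*p/4 - 7/2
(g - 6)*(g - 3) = g^2 - 9*g + 18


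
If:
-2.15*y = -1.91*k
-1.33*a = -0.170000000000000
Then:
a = 0.13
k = 1.12565445026178*y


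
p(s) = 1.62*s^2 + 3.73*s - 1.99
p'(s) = 3.24*s + 3.73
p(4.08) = 40.20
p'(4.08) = 16.95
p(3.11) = 25.28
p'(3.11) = 13.81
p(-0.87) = -4.01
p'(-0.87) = 0.91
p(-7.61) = 63.44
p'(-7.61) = -20.93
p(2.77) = 20.77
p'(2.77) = 12.70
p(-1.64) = -3.75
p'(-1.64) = -1.58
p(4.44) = 46.51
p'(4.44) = 18.12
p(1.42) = 6.57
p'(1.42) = 8.33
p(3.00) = 23.78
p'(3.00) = 13.45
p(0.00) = -1.99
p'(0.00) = 3.73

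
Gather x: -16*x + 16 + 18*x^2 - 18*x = 18*x^2 - 34*x + 16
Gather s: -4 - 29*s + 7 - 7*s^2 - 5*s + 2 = -7*s^2 - 34*s + 5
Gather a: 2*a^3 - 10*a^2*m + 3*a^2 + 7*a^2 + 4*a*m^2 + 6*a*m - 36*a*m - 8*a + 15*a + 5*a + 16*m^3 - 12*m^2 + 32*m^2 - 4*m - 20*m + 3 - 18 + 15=2*a^3 + a^2*(10 - 10*m) + a*(4*m^2 - 30*m + 12) + 16*m^3 + 20*m^2 - 24*m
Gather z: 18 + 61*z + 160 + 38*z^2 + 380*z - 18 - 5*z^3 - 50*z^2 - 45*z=-5*z^3 - 12*z^2 + 396*z + 160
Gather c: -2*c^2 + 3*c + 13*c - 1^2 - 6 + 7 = -2*c^2 + 16*c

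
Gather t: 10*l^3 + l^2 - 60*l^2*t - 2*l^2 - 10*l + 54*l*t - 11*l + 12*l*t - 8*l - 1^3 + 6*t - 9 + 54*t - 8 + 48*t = 10*l^3 - l^2 - 29*l + t*(-60*l^2 + 66*l + 108) - 18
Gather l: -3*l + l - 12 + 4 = -2*l - 8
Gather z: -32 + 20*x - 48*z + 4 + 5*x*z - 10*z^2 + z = 20*x - 10*z^2 + z*(5*x - 47) - 28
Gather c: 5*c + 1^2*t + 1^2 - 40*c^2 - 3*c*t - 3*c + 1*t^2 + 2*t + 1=-40*c^2 + c*(2 - 3*t) + t^2 + 3*t + 2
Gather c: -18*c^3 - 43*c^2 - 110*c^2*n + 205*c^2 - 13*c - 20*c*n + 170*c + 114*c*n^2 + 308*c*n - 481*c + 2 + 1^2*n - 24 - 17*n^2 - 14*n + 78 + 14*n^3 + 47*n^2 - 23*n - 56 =-18*c^3 + c^2*(162 - 110*n) + c*(114*n^2 + 288*n - 324) + 14*n^3 + 30*n^2 - 36*n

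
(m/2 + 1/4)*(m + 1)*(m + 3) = m^3/2 + 9*m^2/4 + 5*m/2 + 3/4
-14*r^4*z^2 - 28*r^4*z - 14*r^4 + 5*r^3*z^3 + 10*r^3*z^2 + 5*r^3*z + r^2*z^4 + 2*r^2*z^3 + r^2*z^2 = (-2*r + z)*(7*r + z)*(r*z + r)^2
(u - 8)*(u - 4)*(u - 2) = u^3 - 14*u^2 + 56*u - 64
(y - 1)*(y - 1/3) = y^2 - 4*y/3 + 1/3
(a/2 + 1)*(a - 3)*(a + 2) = a^3/2 + a^2/2 - 4*a - 6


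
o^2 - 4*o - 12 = (o - 6)*(o + 2)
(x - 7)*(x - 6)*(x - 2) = x^3 - 15*x^2 + 68*x - 84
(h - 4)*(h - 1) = h^2 - 5*h + 4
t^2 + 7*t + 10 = (t + 2)*(t + 5)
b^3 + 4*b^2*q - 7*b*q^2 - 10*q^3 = (b - 2*q)*(b + q)*(b + 5*q)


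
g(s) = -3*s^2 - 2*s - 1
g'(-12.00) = 70.00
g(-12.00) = -409.00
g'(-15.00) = 88.00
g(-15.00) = -646.00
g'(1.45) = -10.70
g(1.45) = -10.21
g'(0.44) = -4.64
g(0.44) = -2.46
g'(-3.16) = 16.96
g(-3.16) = -24.64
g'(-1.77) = 8.62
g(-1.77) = -6.86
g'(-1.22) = 5.32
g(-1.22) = -3.03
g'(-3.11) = 16.66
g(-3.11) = -23.80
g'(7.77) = -48.62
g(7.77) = -197.66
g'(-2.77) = 14.62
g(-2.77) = -18.48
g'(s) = -6*s - 2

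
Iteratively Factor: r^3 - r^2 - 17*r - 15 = (r - 5)*(r^2 + 4*r + 3) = (r - 5)*(r + 3)*(r + 1)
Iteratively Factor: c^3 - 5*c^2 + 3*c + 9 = (c - 3)*(c^2 - 2*c - 3) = (c - 3)*(c + 1)*(c - 3)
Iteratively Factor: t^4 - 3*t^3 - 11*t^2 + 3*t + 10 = (t - 5)*(t^3 + 2*t^2 - t - 2) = (t - 5)*(t - 1)*(t^2 + 3*t + 2) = (t - 5)*(t - 1)*(t + 2)*(t + 1)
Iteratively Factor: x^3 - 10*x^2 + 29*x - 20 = (x - 1)*(x^2 - 9*x + 20) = (x - 4)*(x - 1)*(x - 5)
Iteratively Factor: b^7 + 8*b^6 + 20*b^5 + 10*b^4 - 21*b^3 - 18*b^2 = (b)*(b^6 + 8*b^5 + 20*b^4 + 10*b^3 - 21*b^2 - 18*b) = b*(b - 1)*(b^5 + 9*b^4 + 29*b^3 + 39*b^2 + 18*b) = b*(b - 1)*(b + 3)*(b^4 + 6*b^3 + 11*b^2 + 6*b) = b*(b - 1)*(b + 1)*(b + 3)*(b^3 + 5*b^2 + 6*b) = b*(b - 1)*(b + 1)*(b + 2)*(b + 3)*(b^2 + 3*b) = b^2*(b - 1)*(b + 1)*(b + 2)*(b + 3)*(b + 3)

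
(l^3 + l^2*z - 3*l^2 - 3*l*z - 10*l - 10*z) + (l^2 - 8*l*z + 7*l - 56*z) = l^3 + l^2*z - 2*l^2 - 11*l*z - 3*l - 66*z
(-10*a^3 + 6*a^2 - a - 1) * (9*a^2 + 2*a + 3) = -90*a^5 + 34*a^4 - 27*a^3 + 7*a^2 - 5*a - 3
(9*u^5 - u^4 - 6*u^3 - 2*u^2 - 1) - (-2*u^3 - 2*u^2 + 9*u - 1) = 9*u^5 - u^4 - 4*u^3 - 9*u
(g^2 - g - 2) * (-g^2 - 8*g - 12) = -g^4 - 7*g^3 - 2*g^2 + 28*g + 24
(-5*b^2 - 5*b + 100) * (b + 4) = -5*b^3 - 25*b^2 + 80*b + 400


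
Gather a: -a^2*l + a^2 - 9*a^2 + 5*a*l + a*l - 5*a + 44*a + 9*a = a^2*(-l - 8) + a*(6*l + 48)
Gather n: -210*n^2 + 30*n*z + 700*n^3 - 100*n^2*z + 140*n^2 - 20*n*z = 700*n^3 + n^2*(-100*z - 70) + 10*n*z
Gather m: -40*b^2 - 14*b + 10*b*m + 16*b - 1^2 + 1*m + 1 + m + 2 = -40*b^2 + 2*b + m*(10*b + 2) + 2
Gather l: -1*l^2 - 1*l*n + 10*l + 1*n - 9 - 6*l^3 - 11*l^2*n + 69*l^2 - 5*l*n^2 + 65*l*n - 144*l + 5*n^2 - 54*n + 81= -6*l^3 + l^2*(68 - 11*n) + l*(-5*n^2 + 64*n - 134) + 5*n^2 - 53*n + 72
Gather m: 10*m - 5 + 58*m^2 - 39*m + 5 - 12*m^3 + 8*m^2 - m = -12*m^3 + 66*m^2 - 30*m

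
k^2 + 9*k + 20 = (k + 4)*(k + 5)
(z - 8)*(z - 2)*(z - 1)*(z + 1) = z^4 - 10*z^3 + 15*z^2 + 10*z - 16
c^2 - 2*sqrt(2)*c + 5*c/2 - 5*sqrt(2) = (c + 5/2)*(c - 2*sqrt(2))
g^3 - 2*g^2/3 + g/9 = g*(g - 1/3)^2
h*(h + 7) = h^2 + 7*h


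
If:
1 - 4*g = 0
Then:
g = 1/4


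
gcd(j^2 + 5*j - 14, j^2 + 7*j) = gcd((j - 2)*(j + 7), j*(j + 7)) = j + 7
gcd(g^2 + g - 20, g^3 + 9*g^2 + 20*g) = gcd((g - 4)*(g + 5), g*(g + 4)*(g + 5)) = g + 5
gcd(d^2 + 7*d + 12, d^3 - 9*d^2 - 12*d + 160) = d + 4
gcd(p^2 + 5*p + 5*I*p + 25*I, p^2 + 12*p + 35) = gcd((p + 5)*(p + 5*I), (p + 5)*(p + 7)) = p + 5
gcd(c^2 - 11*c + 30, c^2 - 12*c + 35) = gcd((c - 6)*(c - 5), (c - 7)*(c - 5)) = c - 5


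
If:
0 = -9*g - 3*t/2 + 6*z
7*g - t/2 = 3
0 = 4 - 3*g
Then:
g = 4/3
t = 38/3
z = 31/6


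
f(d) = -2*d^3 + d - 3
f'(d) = 1 - 6*d^2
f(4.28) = -155.53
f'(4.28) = -108.91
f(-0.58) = -3.19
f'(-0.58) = -1.02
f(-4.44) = 167.62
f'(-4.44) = -117.28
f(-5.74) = 369.50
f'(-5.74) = -196.69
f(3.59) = -91.95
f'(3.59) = -76.33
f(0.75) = -3.09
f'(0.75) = -2.38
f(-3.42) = 73.58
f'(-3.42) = -69.18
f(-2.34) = 20.29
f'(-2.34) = -31.85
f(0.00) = -3.00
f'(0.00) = 1.00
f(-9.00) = 1446.00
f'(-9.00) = -485.00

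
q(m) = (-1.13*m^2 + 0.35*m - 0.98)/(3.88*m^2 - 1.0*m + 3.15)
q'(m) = (0.35 - 2.26*m)/(3.88*m^2 - 1.0*m + 3.15) + (1.0 - 7.76*m)*(-1.13*m^2 + 0.35*m - 0.98)/(3.88*m^2 - 1.0*m + 3.15)^2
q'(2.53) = -0.00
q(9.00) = -0.29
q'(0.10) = 0.02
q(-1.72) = -0.30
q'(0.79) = 0.02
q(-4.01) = -0.30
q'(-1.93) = -0.00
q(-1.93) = -0.30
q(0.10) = -0.31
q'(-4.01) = -0.00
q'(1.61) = 0.00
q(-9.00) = -0.29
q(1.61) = -0.29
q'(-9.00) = -0.00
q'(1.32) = 0.00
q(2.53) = -0.29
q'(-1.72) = -0.01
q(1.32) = -0.29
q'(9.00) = -0.00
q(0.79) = -0.29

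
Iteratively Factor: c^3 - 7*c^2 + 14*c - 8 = (c - 1)*(c^2 - 6*c + 8) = (c - 2)*(c - 1)*(c - 4)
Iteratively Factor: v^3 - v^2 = (v - 1)*(v^2) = v*(v - 1)*(v)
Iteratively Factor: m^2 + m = (m + 1)*(m)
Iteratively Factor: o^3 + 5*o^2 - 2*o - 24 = (o - 2)*(o^2 + 7*o + 12) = (o - 2)*(o + 3)*(o + 4)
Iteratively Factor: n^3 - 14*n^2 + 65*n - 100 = (n - 5)*(n^2 - 9*n + 20) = (n - 5)^2*(n - 4)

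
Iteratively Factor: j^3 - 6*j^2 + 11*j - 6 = (j - 1)*(j^2 - 5*j + 6) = (j - 2)*(j - 1)*(j - 3)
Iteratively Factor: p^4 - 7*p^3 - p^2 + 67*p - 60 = (p - 1)*(p^3 - 6*p^2 - 7*p + 60) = (p - 4)*(p - 1)*(p^2 - 2*p - 15) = (p - 5)*(p - 4)*(p - 1)*(p + 3)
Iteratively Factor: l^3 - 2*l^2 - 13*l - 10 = (l + 1)*(l^2 - 3*l - 10) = (l - 5)*(l + 1)*(l + 2)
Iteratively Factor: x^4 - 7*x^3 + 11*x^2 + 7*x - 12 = (x - 1)*(x^3 - 6*x^2 + 5*x + 12) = (x - 1)*(x + 1)*(x^2 - 7*x + 12) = (x - 4)*(x - 1)*(x + 1)*(x - 3)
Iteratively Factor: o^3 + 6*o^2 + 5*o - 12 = (o + 4)*(o^2 + 2*o - 3) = (o - 1)*(o + 4)*(o + 3)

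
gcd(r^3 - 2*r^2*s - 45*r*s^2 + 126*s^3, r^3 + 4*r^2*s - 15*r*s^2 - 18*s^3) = r - 3*s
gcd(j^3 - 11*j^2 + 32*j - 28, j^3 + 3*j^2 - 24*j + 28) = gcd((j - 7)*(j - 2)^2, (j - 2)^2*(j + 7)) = j^2 - 4*j + 4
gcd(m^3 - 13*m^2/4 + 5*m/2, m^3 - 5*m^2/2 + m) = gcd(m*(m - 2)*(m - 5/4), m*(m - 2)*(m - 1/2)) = m^2 - 2*m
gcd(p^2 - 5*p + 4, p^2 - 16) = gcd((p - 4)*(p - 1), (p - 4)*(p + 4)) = p - 4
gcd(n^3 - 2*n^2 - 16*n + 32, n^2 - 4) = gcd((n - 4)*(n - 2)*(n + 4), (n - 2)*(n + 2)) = n - 2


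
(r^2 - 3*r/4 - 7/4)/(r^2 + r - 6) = (r^2 - 3*r/4 - 7/4)/(r^2 + r - 6)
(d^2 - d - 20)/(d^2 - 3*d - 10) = (d + 4)/(d + 2)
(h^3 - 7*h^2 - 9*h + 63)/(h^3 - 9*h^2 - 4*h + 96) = (h^2 - 10*h + 21)/(h^2 - 12*h + 32)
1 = 1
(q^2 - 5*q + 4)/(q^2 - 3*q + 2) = (q - 4)/(q - 2)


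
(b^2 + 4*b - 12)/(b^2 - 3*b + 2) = (b + 6)/(b - 1)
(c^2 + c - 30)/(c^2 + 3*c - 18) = (c - 5)/(c - 3)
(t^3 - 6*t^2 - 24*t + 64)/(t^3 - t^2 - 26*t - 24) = (t^2 - 10*t + 16)/(t^2 - 5*t - 6)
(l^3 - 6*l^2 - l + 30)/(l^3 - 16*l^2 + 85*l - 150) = (l^2 - l - 6)/(l^2 - 11*l + 30)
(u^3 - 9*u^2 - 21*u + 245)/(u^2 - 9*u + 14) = (u^2 - 2*u - 35)/(u - 2)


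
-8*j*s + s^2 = s*(-8*j + s)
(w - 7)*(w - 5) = w^2 - 12*w + 35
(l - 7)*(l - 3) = l^2 - 10*l + 21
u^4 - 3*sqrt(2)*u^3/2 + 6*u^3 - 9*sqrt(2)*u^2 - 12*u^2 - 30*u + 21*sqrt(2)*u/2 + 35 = (u - 1)*(u + 7)*(u - 5*sqrt(2)/2)*(u + sqrt(2))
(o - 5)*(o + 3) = o^2 - 2*o - 15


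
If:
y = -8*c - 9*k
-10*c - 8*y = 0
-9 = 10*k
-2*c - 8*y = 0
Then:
No Solution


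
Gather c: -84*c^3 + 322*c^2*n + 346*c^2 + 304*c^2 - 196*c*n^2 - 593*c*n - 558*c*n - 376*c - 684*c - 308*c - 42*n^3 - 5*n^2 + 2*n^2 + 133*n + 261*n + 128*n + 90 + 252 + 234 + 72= -84*c^3 + c^2*(322*n + 650) + c*(-196*n^2 - 1151*n - 1368) - 42*n^3 - 3*n^2 + 522*n + 648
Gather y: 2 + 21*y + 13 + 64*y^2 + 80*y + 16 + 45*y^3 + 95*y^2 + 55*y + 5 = 45*y^3 + 159*y^2 + 156*y + 36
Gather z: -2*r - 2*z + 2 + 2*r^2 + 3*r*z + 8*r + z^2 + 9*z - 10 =2*r^2 + 6*r + z^2 + z*(3*r + 7) - 8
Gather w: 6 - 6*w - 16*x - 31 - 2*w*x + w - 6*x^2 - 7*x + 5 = w*(-2*x - 5) - 6*x^2 - 23*x - 20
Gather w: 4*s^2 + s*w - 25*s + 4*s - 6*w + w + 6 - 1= 4*s^2 - 21*s + w*(s - 5) + 5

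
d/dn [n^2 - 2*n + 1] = 2*n - 2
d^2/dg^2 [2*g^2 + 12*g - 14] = 4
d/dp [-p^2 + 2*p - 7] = 2 - 2*p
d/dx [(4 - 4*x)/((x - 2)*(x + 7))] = 4*(x^2 - 2*x + 9)/(x^4 + 10*x^3 - 3*x^2 - 140*x + 196)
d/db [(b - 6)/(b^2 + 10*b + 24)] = (b^2 + 10*b - 2*(b - 6)*(b + 5) + 24)/(b^2 + 10*b + 24)^2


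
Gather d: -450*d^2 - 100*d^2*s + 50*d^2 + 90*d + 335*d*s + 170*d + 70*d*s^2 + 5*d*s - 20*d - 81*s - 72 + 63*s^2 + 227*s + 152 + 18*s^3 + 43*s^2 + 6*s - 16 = d^2*(-100*s - 400) + d*(70*s^2 + 340*s + 240) + 18*s^3 + 106*s^2 + 152*s + 64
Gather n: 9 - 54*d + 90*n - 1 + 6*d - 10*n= -48*d + 80*n + 8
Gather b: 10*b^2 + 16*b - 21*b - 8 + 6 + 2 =10*b^2 - 5*b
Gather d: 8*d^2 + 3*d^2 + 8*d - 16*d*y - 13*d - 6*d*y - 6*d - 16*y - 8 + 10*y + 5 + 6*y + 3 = 11*d^2 + d*(-22*y - 11)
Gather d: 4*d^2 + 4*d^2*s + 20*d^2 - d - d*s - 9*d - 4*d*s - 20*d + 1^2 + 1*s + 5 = d^2*(4*s + 24) + d*(-5*s - 30) + s + 6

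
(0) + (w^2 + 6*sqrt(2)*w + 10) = w^2 + 6*sqrt(2)*w + 10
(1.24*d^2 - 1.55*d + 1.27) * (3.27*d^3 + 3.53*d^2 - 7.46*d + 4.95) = 4.0548*d^5 - 0.691300000000001*d^4 - 10.569*d^3 + 22.1841*d^2 - 17.1467*d + 6.2865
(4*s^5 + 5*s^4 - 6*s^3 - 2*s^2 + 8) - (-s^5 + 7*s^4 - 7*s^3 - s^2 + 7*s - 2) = 5*s^5 - 2*s^4 + s^3 - s^2 - 7*s + 10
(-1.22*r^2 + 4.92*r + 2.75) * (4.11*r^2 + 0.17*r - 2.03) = -5.0142*r^4 + 20.0138*r^3 + 14.6155*r^2 - 9.5201*r - 5.5825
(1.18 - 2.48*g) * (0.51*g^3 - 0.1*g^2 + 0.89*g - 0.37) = -1.2648*g^4 + 0.8498*g^3 - 2.3252*g^2 + 1.9678*g - 0.4366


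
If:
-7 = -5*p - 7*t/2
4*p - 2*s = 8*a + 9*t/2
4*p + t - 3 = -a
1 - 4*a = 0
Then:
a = 1/4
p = 7/24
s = -191/48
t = 19/12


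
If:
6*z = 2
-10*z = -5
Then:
No Solution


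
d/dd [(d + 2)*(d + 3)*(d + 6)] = 3*d^2 + 22*d + 36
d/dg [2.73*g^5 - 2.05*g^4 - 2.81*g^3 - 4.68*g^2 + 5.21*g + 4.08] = 13.65*g^4 - 8.2*g^3 - 8.43*g^2 - 9.36*g + 5.21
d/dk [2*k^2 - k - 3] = 4*k - 1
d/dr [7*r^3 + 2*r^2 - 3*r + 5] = 21*r^2 + 4*r - 3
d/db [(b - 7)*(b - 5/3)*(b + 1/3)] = 3*b^2 - 50*b/3 + 79/9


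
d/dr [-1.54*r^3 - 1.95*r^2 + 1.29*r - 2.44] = -4.62*r^2 - 3.9*r + 1.29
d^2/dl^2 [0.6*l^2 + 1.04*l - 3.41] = 1.20000000000000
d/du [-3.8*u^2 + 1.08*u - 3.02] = 1.08 - 7.6*u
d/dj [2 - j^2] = -2*j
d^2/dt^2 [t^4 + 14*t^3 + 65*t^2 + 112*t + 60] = 12*t^2 + 84*t + 130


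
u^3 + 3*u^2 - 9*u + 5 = (u - 1)^2*(u + 5)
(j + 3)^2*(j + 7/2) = j^3 + 19*j^2/2 + 30*j + 63/2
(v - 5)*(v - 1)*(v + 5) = v^3 - v^2 - 25*v + 25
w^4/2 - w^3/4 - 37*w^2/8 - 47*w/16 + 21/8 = (w/2 + 1)*(w - 7/2)*(w - 1/2)*(w + 3/2)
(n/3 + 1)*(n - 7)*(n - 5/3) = n^3/3 - 17*n^2/9 - 43*n/9 + 35/3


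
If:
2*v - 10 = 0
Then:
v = 5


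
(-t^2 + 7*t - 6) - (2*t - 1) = -t^2 + 5*t - 5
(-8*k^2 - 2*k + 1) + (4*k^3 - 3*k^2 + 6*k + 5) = 4*k^3 - 11*k^2 + 4*k + 6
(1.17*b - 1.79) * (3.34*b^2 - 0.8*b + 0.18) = 3.9078*b^3 - 6.9146*b^2 + 1.6426*b - 0.3222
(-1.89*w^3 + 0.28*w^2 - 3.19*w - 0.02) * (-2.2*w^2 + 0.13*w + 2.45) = 4.158*w^5 - 0.8617*w^4 + 2.4239*w^3 + 0.3153*w^2 - 7.8181*w - 0.049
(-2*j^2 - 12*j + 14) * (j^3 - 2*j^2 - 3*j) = -2*j^5 - 8*j^4 + 44*j^3 + 8*j^2 - 42*j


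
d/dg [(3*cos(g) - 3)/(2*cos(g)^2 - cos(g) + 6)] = 3*(-4*cos(g) + cos(2*g) - 4)*sin(g)/(-cos(g) + cos(2*g) + 7)^2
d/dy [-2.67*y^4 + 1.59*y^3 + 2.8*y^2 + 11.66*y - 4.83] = -10.68*y^3 + 4.77*y^2 + 5.6*y + 11.66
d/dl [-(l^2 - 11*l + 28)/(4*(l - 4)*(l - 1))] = -3/(2*l^2 - 4*l + 2)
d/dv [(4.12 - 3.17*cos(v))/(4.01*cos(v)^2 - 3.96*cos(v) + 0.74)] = (-12.7117*cos(v)^2 + 33.0424*cos(v) - 13.9694)*sin(v)/(16.0801*cos(v)^4 - 31.7592*cos(v)^3 + 21.6164*cos(v)^2 - 5.8608*cos(v) + 0.5476)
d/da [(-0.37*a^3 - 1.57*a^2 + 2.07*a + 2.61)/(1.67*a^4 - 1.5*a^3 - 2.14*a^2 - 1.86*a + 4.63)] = (0.6179*a^6 + 5.2438*a^5 - 11.9339*a^4 - 9.8484*a^3 + 13.9557*a^2 - 3.3674*a + 14.4387)/(2.7889*a^8 - 5.01*a^7 - 4.8976*a^6 + 0.2076*a^5 + 25.6238*a^4 - 5.9292*a^3 - 16.3568*a^2 - 17.2236*a + 21.4369)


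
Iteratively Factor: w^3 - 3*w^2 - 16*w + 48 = (w - 3)*(w^2 - 16) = (w - 4)*(w - 3)*(w + 4)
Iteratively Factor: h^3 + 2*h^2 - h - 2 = (h - 1)*(h^2 + 3*h + 2) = (h - 1)*(h + 2)*(h + 1)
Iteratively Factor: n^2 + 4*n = (n)*(n + 4)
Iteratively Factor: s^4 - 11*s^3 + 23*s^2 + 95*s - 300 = (s + 3)*(s^3 - 14*s^2 + 65*s - 100) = (s - 5)*(s + 3)*(s^2 - 9*s + 20) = (s - 5)^2*(s + 3)*(s - 4)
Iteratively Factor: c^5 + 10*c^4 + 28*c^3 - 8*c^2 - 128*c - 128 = (c + 4)*(c^4 + 6*c^3 + 4*c^2 - 24*c - 32) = (c - 2)*(c + 4)*(c^3 + 8*c^2 + 20*c + 16) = (c - 2)*(c + 4)^2*(c^2 + 4*c + 4) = (c - 2)*(c + 2)*(c + 4)^2*(c + 2)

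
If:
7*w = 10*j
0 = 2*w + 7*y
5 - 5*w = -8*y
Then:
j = 49/102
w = 35/51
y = -10/51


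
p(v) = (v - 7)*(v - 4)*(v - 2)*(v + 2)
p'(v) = (v - 7)*(v - 4)*(v - 2) + (v - 7)*(v - 4)*(v + 2) + (v - 7)*(v - 2)*(v + 2) + (v - 4)*(v - 2)*(v + 2)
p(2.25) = 8.83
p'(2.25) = 30.50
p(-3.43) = 601.74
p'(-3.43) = -670.30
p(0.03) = -110.66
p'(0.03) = 45.41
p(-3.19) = 452.50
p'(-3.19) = -574.78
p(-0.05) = -114.14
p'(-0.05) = 41.52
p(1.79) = -9.16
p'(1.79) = 47.13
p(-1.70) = -55.04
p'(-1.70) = -152.62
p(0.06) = -109.28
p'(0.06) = 46.76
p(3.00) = 20.00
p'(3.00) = -1.00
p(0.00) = -112.00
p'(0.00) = 44.00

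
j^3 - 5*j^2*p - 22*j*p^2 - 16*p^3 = (j - 8*p)*(j + p)*(j + 2*p)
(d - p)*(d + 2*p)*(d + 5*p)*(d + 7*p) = d^4 + 13*d^3*p + 45*d^2*p^2 + 11*d*p^3 - 70*p^4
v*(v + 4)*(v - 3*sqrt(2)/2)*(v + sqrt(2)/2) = v^4 - sqrt(2)*v^3 + 4*v^3 - 4*sqrt(2)*v^2 - 3*v^2/2 - 6*v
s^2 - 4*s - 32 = (s - 8)*(s + 4)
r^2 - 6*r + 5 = (r - 5)*(r - 1)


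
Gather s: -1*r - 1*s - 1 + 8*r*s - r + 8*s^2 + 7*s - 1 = -2*r + 8*s^2 + s*(8*r + 6) - 2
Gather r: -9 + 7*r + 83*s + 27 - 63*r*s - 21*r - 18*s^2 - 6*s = r*(-63*s - 14) - 18*s^2 + 77*s + 18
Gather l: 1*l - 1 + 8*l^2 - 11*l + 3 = 8*l^2 - 10*l + 2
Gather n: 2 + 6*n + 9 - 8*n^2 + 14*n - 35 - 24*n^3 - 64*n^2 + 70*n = -24*n^3 - 72*n^2 + 90*n - 24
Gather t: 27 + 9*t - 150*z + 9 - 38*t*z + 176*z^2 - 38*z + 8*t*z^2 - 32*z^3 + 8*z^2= t*(8*z^2 - 38*z + 9) - 32*z^3 + 184*z^2 - 188*z + 36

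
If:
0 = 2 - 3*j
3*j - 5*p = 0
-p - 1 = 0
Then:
No Solution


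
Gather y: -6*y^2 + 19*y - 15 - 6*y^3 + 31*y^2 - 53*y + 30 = -6*y^3 + 25*y^2 - 34*y + 15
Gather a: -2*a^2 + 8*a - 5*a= -2*a^2 + 3*a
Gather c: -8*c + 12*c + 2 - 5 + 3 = 4*c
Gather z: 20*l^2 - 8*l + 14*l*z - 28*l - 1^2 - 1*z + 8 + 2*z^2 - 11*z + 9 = 20*l^2 - 36*l + 2*z^2 + z*(14*l - 12) + 16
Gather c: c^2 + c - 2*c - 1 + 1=c^2 - c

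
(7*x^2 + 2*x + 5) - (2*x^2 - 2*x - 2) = 5*x^2 + 4*x + 7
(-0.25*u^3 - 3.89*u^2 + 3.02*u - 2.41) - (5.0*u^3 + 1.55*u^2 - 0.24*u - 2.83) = -5.25*u^3 - 5.44*u^2 + 3.26*u + 0.42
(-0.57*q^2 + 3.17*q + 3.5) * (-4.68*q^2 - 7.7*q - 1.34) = 2.6676*q^4 - 10.4466*q^3 - 40.0252*q^2 - 31.1978*q - 4.69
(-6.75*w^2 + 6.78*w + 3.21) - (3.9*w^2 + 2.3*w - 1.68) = -10.65*w^2 + 4.48*w + 4.89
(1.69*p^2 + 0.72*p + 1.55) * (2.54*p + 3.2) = 4.2926*p^3 + 7.2368*p^2 + 6.241*p + 4.96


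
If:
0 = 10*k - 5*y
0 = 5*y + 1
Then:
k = -1/10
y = -1/5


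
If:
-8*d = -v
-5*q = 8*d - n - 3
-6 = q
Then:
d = v/8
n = v - 33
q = -6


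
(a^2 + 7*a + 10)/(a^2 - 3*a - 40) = (a + 2)/(a - 8)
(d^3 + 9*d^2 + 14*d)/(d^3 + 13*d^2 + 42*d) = (d + 2)/(d + 6)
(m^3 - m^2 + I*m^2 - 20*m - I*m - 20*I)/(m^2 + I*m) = m - 1 - 20/m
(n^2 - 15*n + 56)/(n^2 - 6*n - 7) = (n - 8)/(n + 1)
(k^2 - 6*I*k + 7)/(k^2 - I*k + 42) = (k + I)/(k + 6*I)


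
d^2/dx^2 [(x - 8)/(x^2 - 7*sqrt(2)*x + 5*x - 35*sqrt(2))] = 2*((x - 8)*(2*x - 7*sqrt(2) + 5)^2 + (-3*x + 3 + 7*sqrt(2))*(x^2 - 7*sqrt(2)*x + 5*x - 35*sqrt(2)))/(x^2 - 7*sqrt(2)*x + 5*x - 35*sqrt(2))^3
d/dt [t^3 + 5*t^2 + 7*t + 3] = 3*t^2 + 10*t + 7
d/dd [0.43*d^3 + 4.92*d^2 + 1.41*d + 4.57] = 1.29*d^2 + 9.84*d + 1.41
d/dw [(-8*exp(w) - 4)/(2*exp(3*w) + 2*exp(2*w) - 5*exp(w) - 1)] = (32*exp(3*w) + 40*exp(2*w) + 16*exp(w) - 12)*exp(w)/(4*exp(6*w) + 8*exp(5*w) - 16*exp(4*w) - 24*exp(3*w) + 21*exp(2*w) + 10*exp(w) + 1)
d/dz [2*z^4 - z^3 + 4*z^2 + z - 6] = 8*z^3 - 3*z^2 + 8*z + 1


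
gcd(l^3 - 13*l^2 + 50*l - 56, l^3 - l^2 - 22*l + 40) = l^2 - 6*l + 8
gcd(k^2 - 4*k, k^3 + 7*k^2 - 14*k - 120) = k - 4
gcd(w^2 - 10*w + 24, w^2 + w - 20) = w - 4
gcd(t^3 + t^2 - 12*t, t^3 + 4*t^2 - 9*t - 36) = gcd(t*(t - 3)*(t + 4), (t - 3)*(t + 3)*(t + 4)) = t^2 + t - 12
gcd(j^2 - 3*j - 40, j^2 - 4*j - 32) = j - 8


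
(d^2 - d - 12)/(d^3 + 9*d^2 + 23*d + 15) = (d - 4)/(d^2 + 6*d + 5)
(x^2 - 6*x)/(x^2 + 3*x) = (x - 6)/(x + 3)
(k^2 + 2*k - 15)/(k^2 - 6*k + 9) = (k + 5)/(k - 3)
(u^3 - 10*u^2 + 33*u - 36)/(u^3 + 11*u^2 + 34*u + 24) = (u^3 - 10*u^2 + 33*u - 36)/(u^3 + 11*u^2 + 34*u + 24)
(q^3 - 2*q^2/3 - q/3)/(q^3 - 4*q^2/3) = (3*q^2 - 2*q - 1)/(q*(3*q - 4))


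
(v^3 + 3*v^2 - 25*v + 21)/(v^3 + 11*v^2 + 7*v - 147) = (v - 1)/(v + 7)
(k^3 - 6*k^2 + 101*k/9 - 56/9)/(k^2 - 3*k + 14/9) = (3*k^2 - 11*k + 8)/(3*k - 2)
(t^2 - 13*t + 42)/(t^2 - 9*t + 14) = (t - 6)/(t - 2)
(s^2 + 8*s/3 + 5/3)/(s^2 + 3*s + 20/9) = 3*(s + 1)/(3*s + 4)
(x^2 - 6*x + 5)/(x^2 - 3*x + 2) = (x - 5)/(x - 2)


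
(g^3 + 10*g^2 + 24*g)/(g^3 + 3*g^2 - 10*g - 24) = g*(g + 6)/(g^2 - g - 6)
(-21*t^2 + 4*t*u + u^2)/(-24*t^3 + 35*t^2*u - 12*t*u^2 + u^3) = (7*t + u)/(8*t^2 - 9*t*u + u^2)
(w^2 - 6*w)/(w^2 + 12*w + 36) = w*(w - 6)/(w^2 + 12*w + 36)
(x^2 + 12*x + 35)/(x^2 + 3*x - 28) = (x + 5)/(x - 4)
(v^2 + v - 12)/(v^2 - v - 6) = (v + 4)/(v + 2)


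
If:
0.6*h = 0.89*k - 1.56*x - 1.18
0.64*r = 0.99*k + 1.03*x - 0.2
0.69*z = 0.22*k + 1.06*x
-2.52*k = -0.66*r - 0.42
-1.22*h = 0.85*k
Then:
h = 0.68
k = -0.97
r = -4.34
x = -1.57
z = -2.72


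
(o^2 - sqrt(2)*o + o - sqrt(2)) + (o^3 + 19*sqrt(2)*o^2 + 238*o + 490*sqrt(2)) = o^3 + o^2 + 19*sqrt(2)*o^2 - sqrt(2)*o + 239*o + 489*sqrt(2)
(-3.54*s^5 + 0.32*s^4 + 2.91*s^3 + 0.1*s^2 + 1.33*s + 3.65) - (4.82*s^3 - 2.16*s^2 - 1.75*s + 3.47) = -3.54*s^5 + 0.32*s^4 - 1.91*s^3 + 2.26*s^2 + 3.08*s + 0.18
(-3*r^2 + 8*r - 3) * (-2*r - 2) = 6*r^3 - 10*r^2 - 10*r + 6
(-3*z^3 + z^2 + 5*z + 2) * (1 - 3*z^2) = 9*z^5 - 3*z^4 - 18*z^3 - 5*z^2 + 5*z + 2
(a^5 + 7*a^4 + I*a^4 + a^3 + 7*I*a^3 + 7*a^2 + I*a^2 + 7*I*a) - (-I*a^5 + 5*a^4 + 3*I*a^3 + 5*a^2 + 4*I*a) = a^5 + I*a^5 + 2*a^4 + I*a^4 + a^3 + 4*I*a^3 + 2*a^2 + I*a^2 + 3*I*a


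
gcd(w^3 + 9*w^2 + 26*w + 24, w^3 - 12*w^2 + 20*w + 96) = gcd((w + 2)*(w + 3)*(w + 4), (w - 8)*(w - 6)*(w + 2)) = w + 2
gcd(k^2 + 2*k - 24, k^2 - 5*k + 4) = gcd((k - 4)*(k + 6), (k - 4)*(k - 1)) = k - 4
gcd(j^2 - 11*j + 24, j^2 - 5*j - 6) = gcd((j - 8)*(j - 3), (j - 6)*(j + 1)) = 1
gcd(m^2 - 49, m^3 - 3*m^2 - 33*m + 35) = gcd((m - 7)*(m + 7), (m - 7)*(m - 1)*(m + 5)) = m - 7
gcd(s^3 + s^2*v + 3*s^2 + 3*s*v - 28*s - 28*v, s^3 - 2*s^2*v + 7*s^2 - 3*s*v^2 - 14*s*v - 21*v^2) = s^2 + s*v + 7*s + 7*v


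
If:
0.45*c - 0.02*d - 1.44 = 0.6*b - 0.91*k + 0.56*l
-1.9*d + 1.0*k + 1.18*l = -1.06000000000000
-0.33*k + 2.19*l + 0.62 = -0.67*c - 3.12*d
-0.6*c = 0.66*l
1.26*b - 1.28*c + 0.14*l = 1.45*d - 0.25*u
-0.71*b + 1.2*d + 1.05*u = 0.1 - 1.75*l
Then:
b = 1.48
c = 1.28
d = 0.47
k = 1.22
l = -1.17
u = 2.50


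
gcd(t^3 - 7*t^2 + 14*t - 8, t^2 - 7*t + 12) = t - 4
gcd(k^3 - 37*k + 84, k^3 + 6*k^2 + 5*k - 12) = 1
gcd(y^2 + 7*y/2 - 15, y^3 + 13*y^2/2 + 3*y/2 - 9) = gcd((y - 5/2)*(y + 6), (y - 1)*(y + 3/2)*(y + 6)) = y + 6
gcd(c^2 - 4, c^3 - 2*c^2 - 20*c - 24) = c + 2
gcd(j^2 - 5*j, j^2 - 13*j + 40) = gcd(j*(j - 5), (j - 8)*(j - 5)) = j - 5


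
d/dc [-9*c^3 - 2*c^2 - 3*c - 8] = -27*c^2 - 4*c - 3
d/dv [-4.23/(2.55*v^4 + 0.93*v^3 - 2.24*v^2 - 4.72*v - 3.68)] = (43.146*v^3 + 11.8017*v^2 - 18.9504*v - 19.9656)/(-2.55*v^4 - 0.93*v^3 + 2.24*v^2 + 4.72*v + 3.68)^2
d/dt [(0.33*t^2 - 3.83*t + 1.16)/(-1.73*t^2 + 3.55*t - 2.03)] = (-5.4544*t^2 + 2.6738*t + 3.6569)/(2.9929*t^4 - 12.283*t^3 + 19.6263*t^2 - 14.413*t + 4.1209)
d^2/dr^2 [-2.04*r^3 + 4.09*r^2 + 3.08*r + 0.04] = 8.18 - 12.24*r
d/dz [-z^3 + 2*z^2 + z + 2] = -3*z^2 + 4*z + 1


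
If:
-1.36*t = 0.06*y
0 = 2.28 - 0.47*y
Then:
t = -0.21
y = 4.85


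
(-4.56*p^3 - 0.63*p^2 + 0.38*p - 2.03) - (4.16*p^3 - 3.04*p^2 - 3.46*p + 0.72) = -8.72*p^3 + 2.41*p^2 + 3.84*p - 2.75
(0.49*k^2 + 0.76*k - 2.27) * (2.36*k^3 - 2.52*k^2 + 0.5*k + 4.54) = 1.1564*k^5 + 0.5588*k^4 - 7.0274*k^3 + 8.325*k^2 + 2.3154*k - 10.3058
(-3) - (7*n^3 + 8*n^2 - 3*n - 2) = -7*n^3 - 8*n^2 + 3*n - 1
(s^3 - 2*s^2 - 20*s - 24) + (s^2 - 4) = s^3 - s^2 - 20*s - 28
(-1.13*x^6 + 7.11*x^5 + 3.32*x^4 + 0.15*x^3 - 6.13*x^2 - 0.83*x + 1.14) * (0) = 0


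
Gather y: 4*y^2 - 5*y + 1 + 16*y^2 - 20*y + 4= 20*y^2 - 25*y + 5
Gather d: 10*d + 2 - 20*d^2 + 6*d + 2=-20*d^2 + 16*d + 4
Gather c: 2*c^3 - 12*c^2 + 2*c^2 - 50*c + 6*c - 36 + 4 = 2*c^3 - 10*c^2 - 44*c - 32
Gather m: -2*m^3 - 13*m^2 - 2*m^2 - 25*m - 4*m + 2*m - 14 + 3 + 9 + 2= -2*m^3 - 15*m^2 - 27*m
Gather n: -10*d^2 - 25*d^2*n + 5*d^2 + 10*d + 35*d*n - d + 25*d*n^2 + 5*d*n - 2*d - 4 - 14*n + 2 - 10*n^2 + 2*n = -5*d^2 + 7*d + n^2*(25*d - 10) + n*(-25*d^2 + 40*d - 12) - 2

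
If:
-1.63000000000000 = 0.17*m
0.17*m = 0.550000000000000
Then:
No Solution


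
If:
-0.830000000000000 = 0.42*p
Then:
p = -1.98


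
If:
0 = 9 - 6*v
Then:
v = 3/2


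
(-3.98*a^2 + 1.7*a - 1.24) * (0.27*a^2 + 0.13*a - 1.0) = -1.0746*a^4 - 0.0584*a^3 + 3.8662*a^2 - 1.8612*a + 1.24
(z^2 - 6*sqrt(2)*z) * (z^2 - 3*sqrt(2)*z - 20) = z^4 - 9*sqrt(2)*z^3 + 16*z^2 + 120*sqrt(2)*z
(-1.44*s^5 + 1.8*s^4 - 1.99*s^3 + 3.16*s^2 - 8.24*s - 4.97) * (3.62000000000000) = -5.2128*s^5 + 6.516*s^4 - 7.2038*s^3 + 11.4392*s^2 - 29.8288*s - 17.9914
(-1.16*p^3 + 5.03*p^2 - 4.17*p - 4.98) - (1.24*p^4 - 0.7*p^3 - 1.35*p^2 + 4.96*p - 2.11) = -1.24*p^4 - 0.46*p^3 + 6.38*p^2 - 9.13*p - 2.87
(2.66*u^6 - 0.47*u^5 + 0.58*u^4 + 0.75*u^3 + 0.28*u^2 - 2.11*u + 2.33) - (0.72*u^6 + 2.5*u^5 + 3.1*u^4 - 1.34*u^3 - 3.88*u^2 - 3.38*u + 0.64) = 1.94*u^6 - 2.97*u^5 - 2.52*u^4 + 2.09*u^3 + 4.16*u^2 + 1.27*u + 1.69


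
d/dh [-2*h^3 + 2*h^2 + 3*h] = -6*h^2 + 4*h + 3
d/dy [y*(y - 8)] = 2*y - 8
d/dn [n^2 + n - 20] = 2*n + 1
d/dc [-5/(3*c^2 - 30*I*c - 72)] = 10*(c - 5*I)/(3*(-c^2 + 10*I*c + 24)^2)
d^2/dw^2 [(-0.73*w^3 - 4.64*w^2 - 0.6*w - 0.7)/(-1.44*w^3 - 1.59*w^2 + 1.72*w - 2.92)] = (3.5527136788005e-15*w^7 + 15.900192*w^6 + 18.313344*w^5 + 57.780864*w^4 - 218.574688*w^3 - 181.312764*w^2 - 8.51476800000001*w + 82.793712)/(2.985984*w^9 + 9.891072*w^8 + 0.221616000000001*w^7 - 1.44425700000001*w^6 + 39.849084*w^5 - 7.135812*w^4 - 16.168096*w^3 + 66.586512*w^2 - 43.996224*w + 24.897088)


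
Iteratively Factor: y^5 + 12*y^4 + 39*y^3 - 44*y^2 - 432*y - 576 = (y + 3)*(y^4 + 9*y^3 + 12*y^2 - 80*y - 192) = (y - 3)*(y + 3)*(y^3 + 12*y^2 + 48*y + 64) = (y - 3)*(y + 3)*(y + 4)*(y^2 + 8*y + 16) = (y - 3)*(y + 3)*(y + 4)^2*(y + 4)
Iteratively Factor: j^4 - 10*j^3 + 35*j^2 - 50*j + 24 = (j - 4)*(j^3 - 6*j^2 + 11*j - 6) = (j - 4)*(j - 2)*(j^2 - 4*j + 3) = (j - 4)*(j - 2)*(j - 1)*(j - 3)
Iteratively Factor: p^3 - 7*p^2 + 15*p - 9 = (p - 3)*(p^2 - 4*p + 3) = (p - 3)*(p - 1)*(p - 3)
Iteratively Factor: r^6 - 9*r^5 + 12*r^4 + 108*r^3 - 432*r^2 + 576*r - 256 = (r + 4)*(r^5 - 13*r^4 + 64*r^3 - 148*r^2 + 160*r - 64) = (r - 4)*(r + 4)*(r^4 - 9*r^3 + 28*r^2 - 36*r + 16) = (r - 4)*(r - 2)*(r + 4)*(r^3 - 7*r^2 + 14*r - 8) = (r - 4)^2*(r - 2)*(r + 4)*(r^2 - 3*r + 2) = (r - 4)^2*(r - 2)*(r - 1)*(r + 4)*(r - 2)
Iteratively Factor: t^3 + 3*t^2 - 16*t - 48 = (t + 4)*(t^2 - t - 12) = (t + 3)*(t + 4)*(t - 4)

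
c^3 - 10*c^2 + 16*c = c*(c - 8)*(c - 2)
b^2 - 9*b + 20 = (b - 5)*(b - 4)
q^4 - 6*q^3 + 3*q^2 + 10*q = q*(q - 5)*(q - 2)*(q + 1)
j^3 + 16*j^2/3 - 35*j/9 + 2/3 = (j - 1/3)^2*(j + 6)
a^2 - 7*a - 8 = (a - 8)*(a + 1)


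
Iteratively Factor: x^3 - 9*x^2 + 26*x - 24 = (x - 4)*(x^2 - 5*x + 6) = (x - 4)*(x - 3)*(x - 2)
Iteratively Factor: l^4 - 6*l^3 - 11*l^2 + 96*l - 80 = (l - 1)*(l^3 - 5*l^2 - 16*l + 80) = (l - 1)*(l + 4)*(l^2 - 9*l + 20) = (l - 5)*(l - 1)*(l + 4)*(l - 4)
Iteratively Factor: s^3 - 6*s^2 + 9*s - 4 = (s - 1)*(s^2 - 5*s + 4) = (s - 4)*(s - 1)*(s - 1)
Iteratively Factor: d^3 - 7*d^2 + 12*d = (d - 4)*(d^2 - 3*d) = d*(d - 4)*(d - 3)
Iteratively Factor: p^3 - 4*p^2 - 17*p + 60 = (p - 5)*(p^2 + p - 12) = (p - 5)*(p + 4)*(p - 3)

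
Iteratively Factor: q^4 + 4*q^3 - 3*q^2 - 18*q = (q)*(q^3 + 4*q^2 - 3*q - 18) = q*(q - 2)*(q^2 + 6*q + 9) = q*(q - 2)*(q + 3)*(q + 3)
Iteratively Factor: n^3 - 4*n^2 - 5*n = (n + 1)*(n^2 - 5*n) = (n - 5)*(n + 1)*(n)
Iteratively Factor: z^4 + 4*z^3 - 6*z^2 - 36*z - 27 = (z + 1)*(z^3 + 3*z^2 - 9*z - 27) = (z - 3)*(z + 1)*(z^2 + 6*z + 9) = (z - 3)*(z + 1)*(z + 3)*(z + 3)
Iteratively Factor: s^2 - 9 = (s - 3)*(s + 3)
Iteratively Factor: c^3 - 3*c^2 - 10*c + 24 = (c - 4)*(c^2 + c - 6) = (c - 4)*(c + 3)*(c - 2)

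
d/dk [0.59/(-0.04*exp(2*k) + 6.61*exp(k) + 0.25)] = (0.0472*exp(k) - 3.8999)*exp(k)/(-0.04*exp(2*k) + 6.61*exp(k) + 0.25)^2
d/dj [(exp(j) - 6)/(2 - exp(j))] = -4*exp(j)/(exp(j) - 2)^2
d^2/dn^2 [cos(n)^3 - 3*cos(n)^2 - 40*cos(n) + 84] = 157*cos(n)/4 + 6*cos(2*n) - 9*cos(3*n)/4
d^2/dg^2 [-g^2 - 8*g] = -2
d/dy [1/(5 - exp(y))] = exp(y)/(exp(y) - 5)^2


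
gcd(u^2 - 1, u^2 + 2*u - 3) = u - 1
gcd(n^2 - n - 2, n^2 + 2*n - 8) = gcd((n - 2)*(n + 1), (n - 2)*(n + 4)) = n - 2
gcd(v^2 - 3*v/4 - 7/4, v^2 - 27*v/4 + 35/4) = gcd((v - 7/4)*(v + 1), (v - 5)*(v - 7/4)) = v - 7/4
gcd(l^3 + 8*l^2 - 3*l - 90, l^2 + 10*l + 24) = l + 6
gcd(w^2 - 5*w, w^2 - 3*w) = w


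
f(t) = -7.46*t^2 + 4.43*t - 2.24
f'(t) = 4.43 - 14.92*t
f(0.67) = -2.62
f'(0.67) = -5.57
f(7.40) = -377.97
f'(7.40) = -105.98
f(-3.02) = -83.66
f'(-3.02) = 49.49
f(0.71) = -2.86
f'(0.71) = -6.16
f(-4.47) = -171.10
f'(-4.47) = 71.12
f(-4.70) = -187.85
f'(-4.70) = 74.55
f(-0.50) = -6.32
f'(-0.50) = 11.89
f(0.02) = -2.15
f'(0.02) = 4.13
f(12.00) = -1023.32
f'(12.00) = -174.61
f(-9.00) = -646.37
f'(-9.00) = 138.71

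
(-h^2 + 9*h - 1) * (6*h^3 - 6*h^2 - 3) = -6*h^5 + 60*h^4 - 60*h^3 + 9*h^2 - 27*h + 3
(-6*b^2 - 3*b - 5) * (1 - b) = 6*b^3 - 3*b^2 + 2*b - 5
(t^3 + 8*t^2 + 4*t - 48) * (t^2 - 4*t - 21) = t^5 + 4*t^4 - 49*t^3 - 232*t^2 + 108*t + 1008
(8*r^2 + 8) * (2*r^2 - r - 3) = 16*r^4 - 8*r^3 - 8*r^2 - 8*r - 24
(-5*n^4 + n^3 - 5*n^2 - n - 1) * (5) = -25*n^4 + 5*n^3 - 25*n^2 - 5*n - 5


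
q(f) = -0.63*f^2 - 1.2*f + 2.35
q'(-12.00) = 13.92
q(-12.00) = -73.97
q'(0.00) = -1.20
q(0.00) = 2.35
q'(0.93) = -2.37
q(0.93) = 0.69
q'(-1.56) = 0.77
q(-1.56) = 2.69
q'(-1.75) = 1.00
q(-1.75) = 2.52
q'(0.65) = -2.02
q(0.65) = 1.30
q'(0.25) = -1.52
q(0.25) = 2.01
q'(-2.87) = 2.42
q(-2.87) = 0.60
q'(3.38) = -5.46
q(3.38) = -8.90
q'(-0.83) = -0.15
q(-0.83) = 2.91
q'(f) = -1.26*f - 1.2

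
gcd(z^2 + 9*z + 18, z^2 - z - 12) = z + 3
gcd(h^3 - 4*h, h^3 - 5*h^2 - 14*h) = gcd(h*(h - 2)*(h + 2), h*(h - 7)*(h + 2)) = h^2 + 2*h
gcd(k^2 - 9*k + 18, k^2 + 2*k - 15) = k - 3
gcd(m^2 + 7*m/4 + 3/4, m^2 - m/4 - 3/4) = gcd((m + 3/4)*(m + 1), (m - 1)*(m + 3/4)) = m + 3/4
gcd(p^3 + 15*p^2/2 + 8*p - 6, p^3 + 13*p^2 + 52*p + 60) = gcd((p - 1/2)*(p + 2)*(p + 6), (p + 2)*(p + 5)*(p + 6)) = p^2 + 8*p + 12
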